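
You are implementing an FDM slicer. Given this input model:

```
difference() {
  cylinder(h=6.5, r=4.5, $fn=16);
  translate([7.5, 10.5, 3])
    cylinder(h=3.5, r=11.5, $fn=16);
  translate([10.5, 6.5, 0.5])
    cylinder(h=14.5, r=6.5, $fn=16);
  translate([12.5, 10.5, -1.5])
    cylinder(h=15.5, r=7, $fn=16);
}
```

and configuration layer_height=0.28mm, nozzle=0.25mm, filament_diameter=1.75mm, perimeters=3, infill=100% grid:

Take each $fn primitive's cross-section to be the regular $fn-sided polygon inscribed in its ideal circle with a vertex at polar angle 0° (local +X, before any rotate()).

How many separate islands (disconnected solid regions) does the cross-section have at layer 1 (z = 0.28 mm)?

1

At z = 0.28 mm: the cylinder: section is a regular 16-gon, circumradius r=4.5; the cylinder at (7.5, 10.5) is absent (z outside [3, 6.5]); the cylinder at (10.5, 6.5) is not intersected at this z (z outside [0.5, 15]); the cylinder at (12.5, 10.5): section is a regular 16-gon, circumradius r=7; Subtracting the remaining from the first: starting from the r=4.5 cylinder, the r=7 cylinder at (12.5, 10.5) misses the remaining region (no effect) — 1 connected region. Overall, the cross-section is a single solid region. Island count = 1.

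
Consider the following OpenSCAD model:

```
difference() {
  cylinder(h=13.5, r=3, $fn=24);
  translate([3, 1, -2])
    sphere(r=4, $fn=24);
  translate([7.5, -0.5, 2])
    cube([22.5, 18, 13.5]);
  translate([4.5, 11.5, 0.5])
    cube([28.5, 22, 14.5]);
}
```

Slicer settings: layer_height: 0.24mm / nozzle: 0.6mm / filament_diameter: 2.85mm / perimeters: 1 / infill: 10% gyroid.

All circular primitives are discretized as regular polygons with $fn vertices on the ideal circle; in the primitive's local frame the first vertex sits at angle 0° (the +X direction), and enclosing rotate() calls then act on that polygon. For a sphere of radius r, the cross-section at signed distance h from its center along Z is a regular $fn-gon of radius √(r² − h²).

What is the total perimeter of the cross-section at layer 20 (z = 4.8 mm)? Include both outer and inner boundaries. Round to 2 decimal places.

18.80 mm

At z = 4.8 mm: the cylinder: section is a regular 24-gon, circumradius r=3 (perimeter = 2·24·3.000·sin(180°/24) = 18.80 mm); the sphere at (3, 1) does not reach this height (|z−center|=6.800 > r=4); the 22.5×18 cube at (7.5, -0.5) contributes its full rectangle (perimeter 81.00 mm); the 28.5×22 cube at (4.5, 11.5) contributes its full rectangle (perimeter 101.00 mm); Taking the first minus the rest: starting from the r=3 cylinder, the 22.5×18 cube at (7.5, -0.5) misses the remaining region (no effect); the 28.5×22 cube at (4.5, 11.5) misses the remaining region (no effect) — boundary = 18.80 mm. Overall, the cross-section is a single solid region. Total boundary length (outer) = 18.80 mm.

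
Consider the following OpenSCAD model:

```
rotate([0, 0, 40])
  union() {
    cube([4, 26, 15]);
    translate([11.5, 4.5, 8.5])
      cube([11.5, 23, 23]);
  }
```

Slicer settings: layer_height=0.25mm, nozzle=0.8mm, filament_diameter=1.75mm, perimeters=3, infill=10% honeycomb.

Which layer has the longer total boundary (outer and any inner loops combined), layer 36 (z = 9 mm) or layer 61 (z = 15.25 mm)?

Layer 36 (z = 9): the cube (footprint 4×26) is included at this height (perimeter 60.00 mm); the cube at (11.5, 4.5) (footprint 11.5×23) is included at this height (perimeter 69.00 mm); Taking the union: the 2 present regions are separate (no shared area or edge), so areas and boundary lengths simply add and each stays a separate island — boundary = 129.00 mm; (rotated 40° about Z; rotation is an isometry so areas/perimeters/island counts are preserved). So its perimeter = 129.00 mm. Layer 61 (z = 15.25): the cube is absent (z outside [0, 15]); the cube at (11.5, 4.5) is present — its section is the full 11.5×23 rectangle (perimeter 69.00 mm); Merging all regions: only the 11.5×23 cube at (11.5, 4.5) is present, so the union is just that shape — boundary = 69.00 mm; (whole slice rotated 40° about Z — lengths, areas and connectivity unchanged). So its perimeter = 69.00 mm. Layer 36 is larger (129.00 vs 69.00 mm).

layer 36 (z = 9 mm)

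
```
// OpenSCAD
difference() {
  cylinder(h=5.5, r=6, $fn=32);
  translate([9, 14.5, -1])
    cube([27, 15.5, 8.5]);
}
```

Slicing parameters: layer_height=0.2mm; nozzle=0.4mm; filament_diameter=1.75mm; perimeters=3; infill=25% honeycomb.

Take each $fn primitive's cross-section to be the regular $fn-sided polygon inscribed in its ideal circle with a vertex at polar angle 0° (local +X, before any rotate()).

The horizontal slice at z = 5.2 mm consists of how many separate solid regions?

At z = 5.2 mm: the r=6 cylinder contributes a regular 32-gon of circumradius 6; the cube at (9, 14.5) (footprint 27×15.5) is included at this height; After the difference (first − rest): starting from the r=6 cylinder, the 27×15.5 cube at (9, 14.5) misses the remaining region (no effect) — 1 connected region. The result has 1 disconnected region.

1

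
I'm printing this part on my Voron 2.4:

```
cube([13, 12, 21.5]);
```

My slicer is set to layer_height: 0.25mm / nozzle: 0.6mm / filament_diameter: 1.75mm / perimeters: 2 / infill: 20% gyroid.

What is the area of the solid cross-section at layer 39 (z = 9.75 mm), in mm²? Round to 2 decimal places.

156.00 mm²

At z = 9.75 mm: the cube (footprint 13×12) is included at this height (area 156.00 mm²). Overall, the cross-section is a single solid region. Net area = 156.00 mm².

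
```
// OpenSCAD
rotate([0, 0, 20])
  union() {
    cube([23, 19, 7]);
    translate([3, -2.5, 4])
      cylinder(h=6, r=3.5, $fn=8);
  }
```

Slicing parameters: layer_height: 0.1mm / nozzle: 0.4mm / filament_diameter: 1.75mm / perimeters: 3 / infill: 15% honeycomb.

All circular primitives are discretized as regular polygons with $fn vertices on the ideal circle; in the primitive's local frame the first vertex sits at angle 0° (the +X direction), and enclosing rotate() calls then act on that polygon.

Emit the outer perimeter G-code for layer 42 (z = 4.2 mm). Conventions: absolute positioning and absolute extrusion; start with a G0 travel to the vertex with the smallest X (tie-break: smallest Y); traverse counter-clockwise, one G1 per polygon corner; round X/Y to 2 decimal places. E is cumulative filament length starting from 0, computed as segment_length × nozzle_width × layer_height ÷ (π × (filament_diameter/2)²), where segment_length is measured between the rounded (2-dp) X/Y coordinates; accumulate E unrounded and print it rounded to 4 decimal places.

G0 X-6.50 Y17.85 Z4.20
G1 X0.00 Y0.00 E0.3159
G1 X0.55 Y0.20 E0.3256
G1 X0.50 Y0.16 E0.3267
G1 X0.39 Y-2.52 E0.3713
G1 X2.19 Y-4.50 E0.4158
G1 X4.87 Y-4.61 E0.4604
G1 X6.85 Y-2.80 E0.5050
G1 X6.96 Y-0.13 E0.5495
G1 X5.15 Y1.85 E0.5941
G1 X5.09 Y1.85 E0.5951
G1 X21.61 Y7.87 E0.8875
G1 X15.11 Y25.72 E1.2034
G1 X-6.50 Y17.85 E1.5859

At z = 4.2 mm: the cube is present — its section is the full 23×19 rectangle; the cylinder at (3, -2.5): section is a regular 8-gon, circumradius r=3.5; Combining (union): the regions partially overlap (shared area 2.41 mm²), so overlapping operands fuse into one piece — 1 connected region; (whole slice rotated 20° about Z — lengths, areas and connectivity unchanged). The outline is a single polygon with 13 vertices. Extrusion per mm of travel: 0.4 × 0.1 / (π × 0.875²) = 0.016630. Accumulating E over each segment gives final E = 1.5859.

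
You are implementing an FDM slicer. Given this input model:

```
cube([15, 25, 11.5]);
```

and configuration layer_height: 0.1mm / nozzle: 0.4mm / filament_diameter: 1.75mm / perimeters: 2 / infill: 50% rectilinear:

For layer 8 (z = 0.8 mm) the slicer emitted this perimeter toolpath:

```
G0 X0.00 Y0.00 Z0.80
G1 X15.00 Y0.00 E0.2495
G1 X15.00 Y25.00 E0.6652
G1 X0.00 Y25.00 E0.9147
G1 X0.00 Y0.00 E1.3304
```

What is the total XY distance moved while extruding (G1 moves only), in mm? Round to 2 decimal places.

80.00 mm

Sum the Euclidean lengths of each G1 segment: total = 80.00 mm.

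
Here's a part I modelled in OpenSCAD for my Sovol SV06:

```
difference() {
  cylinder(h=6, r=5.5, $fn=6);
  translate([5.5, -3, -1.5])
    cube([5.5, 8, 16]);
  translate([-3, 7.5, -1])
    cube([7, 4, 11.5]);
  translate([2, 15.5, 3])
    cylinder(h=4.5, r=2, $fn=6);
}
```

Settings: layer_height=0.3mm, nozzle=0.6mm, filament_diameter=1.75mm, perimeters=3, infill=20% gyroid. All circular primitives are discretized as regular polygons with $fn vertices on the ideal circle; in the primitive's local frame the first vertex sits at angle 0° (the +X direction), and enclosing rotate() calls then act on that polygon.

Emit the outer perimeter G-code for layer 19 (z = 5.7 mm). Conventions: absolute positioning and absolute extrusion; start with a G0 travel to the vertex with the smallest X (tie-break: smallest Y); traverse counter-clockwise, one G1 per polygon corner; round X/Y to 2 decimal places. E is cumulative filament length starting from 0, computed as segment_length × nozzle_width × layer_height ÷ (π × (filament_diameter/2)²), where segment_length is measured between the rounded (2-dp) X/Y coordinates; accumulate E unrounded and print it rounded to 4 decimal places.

G0 X-5.50 Y0.00 Z5.70
G1 X-2.75 Y-4.76 E0.4114
G1 X2.75 Y-4.76 E0.8230
G1 X5.50 Y0.00 E1.2344
G1 X2.75 Y4.76 E1.6458
G1 X-2.75 Y4.76 E2.0574
G1 X-5.50 Y0.00 E2.4688

At z = 5.7 mm: the r=5.5 cylinder gives a regular 6-gon of circumradius 5.5 (constant along its height); the cube at (5.5, -3) is present — its section is the full 5.5×8 rectangle; the cube at (-3, 7.5) is present — its section is the full 7×4 rectangle; the r=2 cylinder at (2, 15.5) gives a regular 6-gon of circumradius 2 (constant along its height); Subtracting the remaining from the first: starting from the r=5.5 cylinder, the 5.5×8 cube at (5.5, -3) misses the remaining region (no effect); the 7×4 cube at (-3, 7.5) misses the remaining region (no effect); the r=2 cylinder at (2, 15.5) misses the remaining region (no effect) — 1 connected region. The outline is a single polygon with 6 vertices. Extrusion per mm of travel: 0.6 × 0.3 / (π × 0.875²) = 0.074835. Accumulating E over each segment gives final E = 2.4688.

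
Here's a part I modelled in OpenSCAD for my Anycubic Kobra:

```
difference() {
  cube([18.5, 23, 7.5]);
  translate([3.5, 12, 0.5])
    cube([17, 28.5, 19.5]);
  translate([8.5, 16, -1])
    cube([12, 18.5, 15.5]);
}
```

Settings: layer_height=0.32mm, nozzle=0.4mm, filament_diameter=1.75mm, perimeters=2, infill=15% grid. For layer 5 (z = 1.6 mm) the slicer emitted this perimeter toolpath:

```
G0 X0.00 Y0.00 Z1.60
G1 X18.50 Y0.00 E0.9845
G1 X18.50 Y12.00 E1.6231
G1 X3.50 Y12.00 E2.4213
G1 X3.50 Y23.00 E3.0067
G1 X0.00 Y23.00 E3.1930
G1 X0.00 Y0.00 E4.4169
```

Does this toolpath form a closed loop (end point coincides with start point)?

yes

Start point (G0): (0.00, 0.00). End point (last G1): the path returns to the start — closed.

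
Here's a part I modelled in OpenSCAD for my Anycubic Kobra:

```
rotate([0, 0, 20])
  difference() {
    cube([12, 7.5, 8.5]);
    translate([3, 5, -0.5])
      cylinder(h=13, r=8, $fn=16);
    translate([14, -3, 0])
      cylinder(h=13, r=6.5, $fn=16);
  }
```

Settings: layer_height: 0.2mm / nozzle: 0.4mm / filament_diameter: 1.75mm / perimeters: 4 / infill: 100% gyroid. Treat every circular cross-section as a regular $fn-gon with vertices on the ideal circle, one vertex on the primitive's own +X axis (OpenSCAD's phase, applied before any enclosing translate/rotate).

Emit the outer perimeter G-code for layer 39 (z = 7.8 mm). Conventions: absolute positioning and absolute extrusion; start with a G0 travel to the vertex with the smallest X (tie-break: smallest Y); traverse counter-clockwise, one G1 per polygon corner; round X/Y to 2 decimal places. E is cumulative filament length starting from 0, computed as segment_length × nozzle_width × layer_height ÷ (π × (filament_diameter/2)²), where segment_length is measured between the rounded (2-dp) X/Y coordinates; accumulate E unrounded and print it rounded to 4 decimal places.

G0 X7.30 Y10.64 Z7.80
G1 X8.63 Y8.46 E0.0849
G1 X9.04 Y5.74 E0.1764
G1 X9.79 Y6.76 E0.2185
G1 X10.22 Y7.02 E0.2352
G1 X8.71 Y11.15 E0.3815
G1 X7.30 Y10.64 E0.4314

At z = 7.8 mm: the cube (footprint 12×7.5) is included at this height; the r=8 cylinder at (3, 5) gives a regular 16-gon of circumradius 8 (constant along its height); the cylinder at (14, -3): section is a regular 16-gon, circumradius r=6.5; After the difference (first − rest): starting from the 12×7.5 cube, the r=8 cylinder at (3, 5) partially overlaps it — only the 78.51 mm² overlap (of its 195.93 mm²) is removed, clipping the outline; the r=6.5 cylinder at (14, -3) partially overlaps it — only the 5.68 mm² overlap (of its 129.35 mm²) is removed, clipping the outline — 1 connected region; (rotated 20° about Z; rotation is an isometry so areas/perimeters/island counts are preserved). The outline is a single polygon with 6 vertices. Extrusion per mm of travel: 0.4 × 0.2 / (π × 0.875²) = 0.033260. Accumulating E over each segment gives final E = 0.4314.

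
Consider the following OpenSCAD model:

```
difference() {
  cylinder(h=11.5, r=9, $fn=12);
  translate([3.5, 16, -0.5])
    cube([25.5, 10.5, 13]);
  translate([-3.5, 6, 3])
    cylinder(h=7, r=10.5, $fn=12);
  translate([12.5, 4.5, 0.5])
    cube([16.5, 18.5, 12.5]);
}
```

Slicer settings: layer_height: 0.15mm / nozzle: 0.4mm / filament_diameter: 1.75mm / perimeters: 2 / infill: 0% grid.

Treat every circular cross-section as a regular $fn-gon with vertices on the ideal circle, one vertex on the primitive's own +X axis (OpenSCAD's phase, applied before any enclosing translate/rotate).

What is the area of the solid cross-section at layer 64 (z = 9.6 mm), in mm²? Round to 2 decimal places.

At z = 9.6 mm: the r=9 cylinder contributes a regular 12-gon of circumradius 9 (area = (12/2)·9.000²·sin(360°/12) = 243.00 mm²); the cube at (3.5, 16) is present — its section is the full 25.5×10.5 rectangle (area 267.75 mm²); the cylinder at (-3.5, 6): section is a regular 12-gon, circumradius r=10.5 (area = (12/2)·10.500²·sin(360°/12) = 330.75 mm²); the cube at (12.5, 4.5) is present — its section is the full 16.5×18.5 rectangle (area 305.25 mm²); Taking the first minus the rest: starting from the r=9 cylinder (243.00 mm²), the 25.5×10.5 cube at (3.5, 16) misses the remaining region (no effect); the r=10.5 cylinder at (-3.5, 6) partially overlaps it — only the 154.01 mm² overlap (of its 330.75 mm²) is removed, clipping the outline; the 16.5×18.5 cube at (12.5, 4.5) misses the remaining region (no effect) — area = 88.99 mm². Overall, the cross-section is a single solid region. Net area = 88.99 mm².

88.99 mm²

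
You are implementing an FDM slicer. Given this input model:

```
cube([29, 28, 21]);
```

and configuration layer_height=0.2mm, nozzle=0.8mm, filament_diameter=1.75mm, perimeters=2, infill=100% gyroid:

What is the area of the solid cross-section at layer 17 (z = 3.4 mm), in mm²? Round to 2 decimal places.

812.00 mm²

At z = 3.4 mm: the cube is present — its section is the full 29×28 rectangle (area 812.00 mm²). Overall, the cross-section is a single solid region. Net area = 812.00 mm².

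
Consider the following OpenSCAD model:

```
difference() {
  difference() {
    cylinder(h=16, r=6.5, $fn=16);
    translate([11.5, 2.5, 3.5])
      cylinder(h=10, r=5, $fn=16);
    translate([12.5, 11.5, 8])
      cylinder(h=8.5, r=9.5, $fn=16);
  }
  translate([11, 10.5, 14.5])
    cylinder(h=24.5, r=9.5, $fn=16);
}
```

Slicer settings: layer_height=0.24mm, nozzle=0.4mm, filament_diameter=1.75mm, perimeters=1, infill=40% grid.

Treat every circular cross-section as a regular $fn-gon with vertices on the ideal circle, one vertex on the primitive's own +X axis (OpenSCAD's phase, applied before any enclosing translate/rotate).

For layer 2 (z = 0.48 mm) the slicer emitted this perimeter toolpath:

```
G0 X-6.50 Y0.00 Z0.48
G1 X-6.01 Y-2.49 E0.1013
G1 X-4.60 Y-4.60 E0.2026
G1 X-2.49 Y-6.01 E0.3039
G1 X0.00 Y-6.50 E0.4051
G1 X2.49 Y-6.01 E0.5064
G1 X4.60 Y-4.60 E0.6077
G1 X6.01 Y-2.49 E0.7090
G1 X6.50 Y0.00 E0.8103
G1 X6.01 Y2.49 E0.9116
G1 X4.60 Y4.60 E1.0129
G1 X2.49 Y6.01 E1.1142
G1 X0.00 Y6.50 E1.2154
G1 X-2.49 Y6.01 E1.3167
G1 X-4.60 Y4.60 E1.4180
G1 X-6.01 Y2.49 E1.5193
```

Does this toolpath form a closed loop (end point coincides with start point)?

no

Start point (G0): (-6.50, 0.00). End point (last G1): the path does not return to the start — open.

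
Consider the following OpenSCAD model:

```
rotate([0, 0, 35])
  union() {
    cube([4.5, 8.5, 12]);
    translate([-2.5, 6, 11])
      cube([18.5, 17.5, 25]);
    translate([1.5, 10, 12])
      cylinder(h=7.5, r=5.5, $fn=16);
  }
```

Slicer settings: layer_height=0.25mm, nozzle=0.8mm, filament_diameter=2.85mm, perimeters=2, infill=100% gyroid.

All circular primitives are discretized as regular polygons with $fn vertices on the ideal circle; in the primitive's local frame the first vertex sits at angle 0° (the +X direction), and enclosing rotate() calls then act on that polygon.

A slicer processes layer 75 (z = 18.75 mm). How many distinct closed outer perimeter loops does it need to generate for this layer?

1

At z = 18.75 mm: the cube does not reach this height (z outside [0, 12]); the cube at (-2.5, 6) (footprint 18.5×17.5) is included at this height; the r=5.5 cylinder at (1.5, 10) gives a regular 16-gon of circumradius 5.5 (constant along its height); Taking the union: the regions partially overlap (shared area 78.24 mm²), so overlapping operands fuse into one piece — 1 connected region; (rotated 35° about Z; rotation is an isometry so areas/perimeters/island counts are preserved). The result has 1 disconnected region.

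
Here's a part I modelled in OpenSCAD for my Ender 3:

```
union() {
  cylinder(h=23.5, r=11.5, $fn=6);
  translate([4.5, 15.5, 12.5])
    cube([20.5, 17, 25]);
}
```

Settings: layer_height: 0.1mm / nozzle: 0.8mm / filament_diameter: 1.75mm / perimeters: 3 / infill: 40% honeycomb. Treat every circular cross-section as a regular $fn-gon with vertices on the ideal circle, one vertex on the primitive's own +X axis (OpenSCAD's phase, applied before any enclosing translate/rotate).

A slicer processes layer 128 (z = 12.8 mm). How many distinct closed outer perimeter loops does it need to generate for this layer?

At z = 12.8 mm: the cylinder: section is a regular 6-gon, circumradius r=11.5; the cube at (4.5, 15.5) is present — its section is the full 20.5×17 rectangle; Merging all regions: the 2 present regions are separate (no shared area or edge), so areas and boundary lengths simply add and each stays a separate island — 2 connected regions. The result has 2 disconnected regions.

2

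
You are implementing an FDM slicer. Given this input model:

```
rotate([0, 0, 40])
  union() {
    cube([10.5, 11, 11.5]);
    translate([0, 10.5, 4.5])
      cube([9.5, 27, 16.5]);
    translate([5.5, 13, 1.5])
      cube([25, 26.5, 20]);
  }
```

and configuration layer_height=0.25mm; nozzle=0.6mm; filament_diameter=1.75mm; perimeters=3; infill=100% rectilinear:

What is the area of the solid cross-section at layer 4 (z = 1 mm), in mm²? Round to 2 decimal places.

115.50 mm²

At z = 1 mm: the 10.5×11 cube contributes its full rectangle (area 115.50 mm²); the cube at (0, 10.5) is not intersected at this z (z outside [4.5, 21]); the cube at (5.5, 13) does not reach this height (z outside [1.5, 21.5]); Merging all regions: only the 10.5×11 cube is present, so the union is just that shape — area = 115.50 mm²; (whole slice rotated 40° about Z — lengths, areas and connectivity unchanged). Overall, the cross-section is a single solid region. Net area = 115.50 mm².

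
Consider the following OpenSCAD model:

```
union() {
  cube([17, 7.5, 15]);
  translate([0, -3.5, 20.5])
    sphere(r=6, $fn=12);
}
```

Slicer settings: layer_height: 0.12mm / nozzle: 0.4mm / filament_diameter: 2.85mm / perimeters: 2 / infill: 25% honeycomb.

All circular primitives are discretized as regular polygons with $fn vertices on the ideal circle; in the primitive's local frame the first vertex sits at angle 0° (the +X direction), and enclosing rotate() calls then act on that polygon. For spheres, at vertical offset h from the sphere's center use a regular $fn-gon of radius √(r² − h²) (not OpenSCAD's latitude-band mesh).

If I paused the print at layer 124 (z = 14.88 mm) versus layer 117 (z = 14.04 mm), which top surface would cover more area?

Layer 124 (z = 14.88): the 17×7.5 cube contributes its full rectangle (area 127.50 mm²); the r=6 sphere at (0, -3.5) slices to a regular 12-gon of circumradius 2.101 (√(r²−h²) with h=5.62 from center) (area = (12/2)·2.101²·sin(360°/12) = 13.25 mm²); Merging all regions: the 2 present regions are separate (no shared area or edge), so areas and boundary lengths simply add and each stays a separate island — area = 140.75 mm². So its area = 140.75 mm². Layer 117 (z = 14.04): the cube is present — its section is the full 17×7.5 rectangle (area 127.50 mm²); the sphere at (0, -3.5) is absent (|z−center|=6.460 > r=6); Combining (union): only the 17×7.5 cube is present, so the union is just that shape — area = 127.50 mm². So its area = 127.50 mm². Layer 124 is larger (140.75 vs 127.50 mm²).

layer 124 (z = 14.88 mm)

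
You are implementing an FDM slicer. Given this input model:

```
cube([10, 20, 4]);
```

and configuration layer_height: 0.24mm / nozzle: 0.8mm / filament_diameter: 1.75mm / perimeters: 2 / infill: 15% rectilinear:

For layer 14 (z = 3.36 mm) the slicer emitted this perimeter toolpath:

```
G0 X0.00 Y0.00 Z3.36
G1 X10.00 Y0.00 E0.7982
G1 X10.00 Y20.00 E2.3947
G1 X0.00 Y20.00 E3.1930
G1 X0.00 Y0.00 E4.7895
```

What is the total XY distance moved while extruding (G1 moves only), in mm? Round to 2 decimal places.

Sum the Euclidean lengths of each G1 segment: total = 60.00 mm.

60.00 mm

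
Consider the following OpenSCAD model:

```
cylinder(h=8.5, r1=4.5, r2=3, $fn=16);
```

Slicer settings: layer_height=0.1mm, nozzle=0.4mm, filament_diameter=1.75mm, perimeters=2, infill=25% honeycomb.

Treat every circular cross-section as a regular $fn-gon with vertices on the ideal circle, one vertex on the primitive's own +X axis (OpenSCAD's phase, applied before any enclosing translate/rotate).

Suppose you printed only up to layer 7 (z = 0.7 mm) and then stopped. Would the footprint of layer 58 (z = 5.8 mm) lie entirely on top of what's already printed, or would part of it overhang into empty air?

entirely on top

Compare the two slices. At z = 0.7: the cone contributes a regular 16-gon of circumradius 4.376 (interpolated between r1=4.5 and r2=3 at t=0.082) (area = (16/2)·4.376²·sin(360°/16) = 58.64 mm²). At z = 5.8: the cone (r1=4.5→r2=3) has section circumradius 3.476 here — a regular 16-gon (area = (16/2)·3.476²·sin(360°/16) = 37.00 mm²). Checking containment: the cross-section at z = 5.8 is a subset of the cross-section at z = 0.7.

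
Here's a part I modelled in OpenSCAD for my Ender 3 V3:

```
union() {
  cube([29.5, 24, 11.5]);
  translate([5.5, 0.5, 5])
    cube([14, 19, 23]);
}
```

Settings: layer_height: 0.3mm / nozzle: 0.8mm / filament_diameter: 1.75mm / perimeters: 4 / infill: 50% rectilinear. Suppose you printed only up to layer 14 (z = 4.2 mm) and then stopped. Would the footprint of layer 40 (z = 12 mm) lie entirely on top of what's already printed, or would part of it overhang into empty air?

Compare the two slices. At z = 4.2: the cube (footprint 29.5×24) is included at this height (area 708.00 mm²); the cube at (5.5, 0.5) is absent (z outside [5, 28]); Merging all regions: only the 29.5×24 cube is present, so the union is just that shape — area = 708.00 mm². At z = 12: the cube is absent (z outside [0, 11.5]); the cube at (5.5, 0.5) is present — its section is the full 14×19 rectangle (area 266.00 mm²); Merging all regions: only the 14×19 cube at (5.5, 0.5) is present, so the union is just that shape — area = 266.00 mm². Checking containment: the cross-section at z = 12 is a subset of the cross-section at z = 4.2.

entirely on top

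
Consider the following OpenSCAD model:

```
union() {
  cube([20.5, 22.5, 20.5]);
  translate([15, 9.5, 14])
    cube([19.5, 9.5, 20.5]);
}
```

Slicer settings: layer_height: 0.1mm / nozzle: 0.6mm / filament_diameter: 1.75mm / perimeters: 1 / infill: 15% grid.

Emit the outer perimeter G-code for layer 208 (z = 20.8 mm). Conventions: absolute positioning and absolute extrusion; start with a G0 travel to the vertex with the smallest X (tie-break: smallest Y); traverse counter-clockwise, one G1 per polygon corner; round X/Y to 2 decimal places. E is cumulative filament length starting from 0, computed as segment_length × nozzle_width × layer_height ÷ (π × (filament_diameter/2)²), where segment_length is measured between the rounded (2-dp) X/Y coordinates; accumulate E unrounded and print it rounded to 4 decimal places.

G0 X15.00 Y9.50 Z20.80
G1 X34.50 Y9.50 E0.4864
G1 X34.50 Y19.00 E0.7234
G1 X15.00 Y19.00 E1.2098
G1 X15.00 Y9.50 E1.4468

At z = 20.8 mm: the cube is absent (z outside [0, 20.5]); the 19.5×9.5 cube at (15, 9.5) contributes its full rectangle; Combining (union): only the 19.5×9.5 cube at (15, 9.5) is present, so the union is just that shape — 1 connected region. The outline is a single polygon with 4 vertices. Extrusion per mm of travel: 0.6 × 0.1 / (π × 0.875²) = 0.024945. Accumulating E over each segment gives final E = 1.4468.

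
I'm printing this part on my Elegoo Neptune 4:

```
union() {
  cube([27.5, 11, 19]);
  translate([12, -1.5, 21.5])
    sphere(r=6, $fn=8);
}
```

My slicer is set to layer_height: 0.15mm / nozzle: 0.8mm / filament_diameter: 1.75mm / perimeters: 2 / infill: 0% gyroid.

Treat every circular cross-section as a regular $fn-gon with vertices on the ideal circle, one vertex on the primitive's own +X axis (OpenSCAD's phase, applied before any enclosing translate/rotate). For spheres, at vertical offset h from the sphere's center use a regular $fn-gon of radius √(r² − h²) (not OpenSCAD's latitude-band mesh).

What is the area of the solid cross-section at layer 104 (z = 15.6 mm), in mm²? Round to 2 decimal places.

At z = 15.6 mm: the cube is present — its section is the full 27.5×11 rectangle (area 302.50 mm²); the r=6 sphere at (12, -1.5) slices to a regular 8-gon of circumradius 1.091 (√(r²−h²) with h=5.9 from center) (area = (8/2)·1.091²·sin(360°/8) = 3.37 mm²); Taking the union: the 2 present regions are separate (no shared area or edge), so areas and boundary lengths simply add and each stays a separate island — area = 305.87 mm². Overall, the cross-section has 2 separate islands. Net area = 305.87 mm².

305.87 mm²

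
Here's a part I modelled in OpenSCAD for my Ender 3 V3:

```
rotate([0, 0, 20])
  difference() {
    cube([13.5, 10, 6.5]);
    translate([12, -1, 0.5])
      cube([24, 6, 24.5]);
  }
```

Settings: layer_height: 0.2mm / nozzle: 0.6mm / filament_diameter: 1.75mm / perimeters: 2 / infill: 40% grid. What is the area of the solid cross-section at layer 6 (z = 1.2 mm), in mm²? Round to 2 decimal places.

At z = 1.2 mm: the 13.5×10 cube contributes its full rectangle (area 135.00 mm²); the cube at (12, -1) is present — its section is the full 24×6 rectangle (area 144.00 mm²); After the difference (first − rest): starting from the 13.5×10 cube (135.00 mm²), the 24×6 cube at (12, -1) partially overlaps it — only the 7.50 mm² overlap (of its 144.00 mm²) is removed, clipping the outline — area = 127.50 mm²; (whole slice rotated 20° about Z — lengths, areas and connectivity unchanged). Overall, the cross-section is a single solid region. Net area = 127.50 mm².

127.50 mm²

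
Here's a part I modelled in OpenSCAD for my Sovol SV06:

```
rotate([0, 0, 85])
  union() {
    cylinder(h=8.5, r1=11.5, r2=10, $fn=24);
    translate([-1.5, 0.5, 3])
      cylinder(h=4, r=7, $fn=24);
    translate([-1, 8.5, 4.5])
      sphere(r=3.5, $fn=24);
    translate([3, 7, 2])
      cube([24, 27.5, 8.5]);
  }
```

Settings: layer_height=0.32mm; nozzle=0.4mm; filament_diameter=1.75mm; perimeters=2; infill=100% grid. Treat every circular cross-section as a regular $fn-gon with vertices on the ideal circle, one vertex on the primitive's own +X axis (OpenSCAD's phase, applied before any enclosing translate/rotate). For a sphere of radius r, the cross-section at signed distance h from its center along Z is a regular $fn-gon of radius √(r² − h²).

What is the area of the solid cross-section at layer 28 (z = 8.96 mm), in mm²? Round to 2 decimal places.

660.00 mm²

At z = 8.96 mm: the cone does not reach this height (z outside [0, 8.5]); the cylinder at (-1.5, 0.5) does not reach this height (z outside [3, 7]); the sphere at (-1, 8.5) is absent (|z−center|=4.460 > r=3.5); the cube at (3, 7) is present — its section is the full 24×27.5 rectangle (area 660.00 mm²); Combining (union): only the 24×27.5 cube at (3, 7) is present, so the union is just that shape — area = 660.00 mm²; (rotated 85° about Z; rotation is an isometry so areas/perimeters/island counts are preserved). Overall, the cross-section is a single solid region. Net area = 660.00 mm².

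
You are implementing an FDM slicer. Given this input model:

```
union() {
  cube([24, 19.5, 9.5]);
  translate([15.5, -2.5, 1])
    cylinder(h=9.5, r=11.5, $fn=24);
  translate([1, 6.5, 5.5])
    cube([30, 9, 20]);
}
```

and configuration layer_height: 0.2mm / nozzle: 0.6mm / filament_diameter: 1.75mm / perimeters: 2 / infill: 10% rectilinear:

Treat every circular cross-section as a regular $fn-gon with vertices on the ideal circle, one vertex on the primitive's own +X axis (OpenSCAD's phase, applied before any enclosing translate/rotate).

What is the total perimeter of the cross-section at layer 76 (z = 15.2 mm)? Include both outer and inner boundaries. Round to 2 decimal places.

At z = 15.2 mm: the cube is absent (z outside [0, 9.5]); the cylinder at (15.5, -2.5) does not reach this height (z outside [1, 10.5]); the 30×9 cube at (1, 6.5) contributes its full rectangle (perimeter 78.00 mm); Taking the union: only the 30×9 cube at (1, 6.5) is present, so the union is just that shape — boundary = 78.00 mm. Overall, the cross-section is a single solid region. Total boundary length (outer) = 78.00 mm.

78.00 mm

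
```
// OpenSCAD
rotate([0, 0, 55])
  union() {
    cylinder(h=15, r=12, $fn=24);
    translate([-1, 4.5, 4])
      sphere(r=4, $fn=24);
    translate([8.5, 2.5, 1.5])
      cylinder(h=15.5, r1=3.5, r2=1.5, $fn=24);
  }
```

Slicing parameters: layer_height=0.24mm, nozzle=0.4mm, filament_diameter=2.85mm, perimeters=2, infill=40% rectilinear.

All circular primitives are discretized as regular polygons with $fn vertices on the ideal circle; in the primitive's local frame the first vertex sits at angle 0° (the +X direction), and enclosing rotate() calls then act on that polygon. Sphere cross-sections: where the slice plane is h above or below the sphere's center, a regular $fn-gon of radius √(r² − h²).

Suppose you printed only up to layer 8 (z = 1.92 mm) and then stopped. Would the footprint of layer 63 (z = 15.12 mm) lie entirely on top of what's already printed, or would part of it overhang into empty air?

entirely on top

Compare the two slices. At z = 1.92: the r=12 cylinder gives a regular 24-gon of circumradius 12 (constant along its height) (area = (24/2)·12.000²·sin(360°/24) = 447.24 mm²); the r=4 sphere at (-1, 4.5) contributes a regular 24-gon of circumradius √(4²−2.08²) = 3.417 (area = (24/2)·3.417²·sin(360°/24) = 36.26 mm²); the cone at (8.5, 2.5): at t=0.027 of its height the radius interpolates to r₁+(r₂−r₁)t = 3.446, giving a regular 24-gon of that circumradius (area = (24/2)·3.446²·sin(360°/24) = 36.88 mm²); Merging all regions: the regions partially overlap — summed areas 520.37 mm² minus the doubly-counted overlap 72.27 mm² gives 448.10 mm² — area = 448.10 mm²; (rotated 55° about Z; rotation is an isometry so areas/perimeters/island counts are preserved). At z = 15.12: the cylinder is absent (z outside [0, 15]); the sphere at (-1, 4.5) does not reach this height (|z−center|=11.120 > r=4); the cone at (8.5, 2.5) (r1=3.5→r2=1.5) has section circumradius 1.743 here — a regular 24-gon (area = (24/2)·1.743²·sin(360°/24) = 9.43 mm²); Merging all regions: only the cone at (8.5, 2.5) is present, so the union is just that shape — area = 9.43 mm²; (rotated 55° about Z; rotation is an isometry so areas/perimeters/island counts are preserved). Checking containment: the cross-section at z = 15.12 is a subset of the cross-section at z = 1.92.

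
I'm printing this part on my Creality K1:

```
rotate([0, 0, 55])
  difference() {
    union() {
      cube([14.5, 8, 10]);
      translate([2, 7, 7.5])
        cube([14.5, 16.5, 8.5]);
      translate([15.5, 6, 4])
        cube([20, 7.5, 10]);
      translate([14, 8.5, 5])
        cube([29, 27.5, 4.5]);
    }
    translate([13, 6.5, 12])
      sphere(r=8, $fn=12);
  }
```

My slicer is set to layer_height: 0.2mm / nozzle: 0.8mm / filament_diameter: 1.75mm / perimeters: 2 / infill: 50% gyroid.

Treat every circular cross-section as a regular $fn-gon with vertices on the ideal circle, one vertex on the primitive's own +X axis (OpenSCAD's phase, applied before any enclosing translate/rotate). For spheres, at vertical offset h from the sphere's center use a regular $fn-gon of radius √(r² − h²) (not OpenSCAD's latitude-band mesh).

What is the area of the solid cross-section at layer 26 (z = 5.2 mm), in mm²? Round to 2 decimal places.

928.83 mm²

At z = 5.2 mm: the cube is present — its section is the full 14.5×8 rectangle (area 116.00 mm²); the cube at (2, 7) is not intersected at this z (z outside [7.5, 16]); the 20×7.5 cube at (15.5, 6) contributes its full rectangle (area 150.00 mm²); the 29×27.5 cube at (14, 8.5) contributes its full rectangle (area 797.50 mm²); Combining (union): the regions partially overlap — summed areas 1063.50 mm² minus the doubly-counted overlap 100.00 mm² gives 963.50 mm² — area = 963.50 mm²; the sphere at (13, 6.5): section is a regular 12-gon, circumradius = √(r²−h²) = √(8²−6.8²) = 4.214 (area = (12/2)·4.214²·sin(360°/12) = 53.28 mm²); Taking the first minus the rest: starting from that combined region (963.50 mm²), the r=8 sphere at (13, 6.5) partially overlaps it — only the 34.67 mm² overlap (of its 53.28 mm²) is removed, clipping the outline — area = 928.83 mm²; (whole slice rotated 55° about Z — lengths, areas and connectivity unchanged). Overall, the cross-section has 2 separate islands. Net area = 928.83 mm².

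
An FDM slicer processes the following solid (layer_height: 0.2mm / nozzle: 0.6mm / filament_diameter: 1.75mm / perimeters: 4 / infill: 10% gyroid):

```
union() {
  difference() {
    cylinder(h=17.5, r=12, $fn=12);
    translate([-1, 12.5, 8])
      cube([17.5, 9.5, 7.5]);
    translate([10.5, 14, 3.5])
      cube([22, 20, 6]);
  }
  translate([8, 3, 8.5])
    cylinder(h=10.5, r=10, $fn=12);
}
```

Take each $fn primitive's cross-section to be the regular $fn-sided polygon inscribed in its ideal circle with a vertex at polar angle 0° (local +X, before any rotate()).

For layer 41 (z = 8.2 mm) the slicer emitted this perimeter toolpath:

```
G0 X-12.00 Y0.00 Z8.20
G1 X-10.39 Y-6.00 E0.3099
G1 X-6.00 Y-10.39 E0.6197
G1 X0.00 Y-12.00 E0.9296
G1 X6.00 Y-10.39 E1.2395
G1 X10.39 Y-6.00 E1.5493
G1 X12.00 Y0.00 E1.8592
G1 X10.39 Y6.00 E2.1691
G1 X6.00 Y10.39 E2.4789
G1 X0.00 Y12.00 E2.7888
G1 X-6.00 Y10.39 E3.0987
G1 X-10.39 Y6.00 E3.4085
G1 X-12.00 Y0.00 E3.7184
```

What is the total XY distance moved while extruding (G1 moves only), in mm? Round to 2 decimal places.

Sum the Euclidean lengths of each G1 segment: total = 74.53 mm.

74.53 mm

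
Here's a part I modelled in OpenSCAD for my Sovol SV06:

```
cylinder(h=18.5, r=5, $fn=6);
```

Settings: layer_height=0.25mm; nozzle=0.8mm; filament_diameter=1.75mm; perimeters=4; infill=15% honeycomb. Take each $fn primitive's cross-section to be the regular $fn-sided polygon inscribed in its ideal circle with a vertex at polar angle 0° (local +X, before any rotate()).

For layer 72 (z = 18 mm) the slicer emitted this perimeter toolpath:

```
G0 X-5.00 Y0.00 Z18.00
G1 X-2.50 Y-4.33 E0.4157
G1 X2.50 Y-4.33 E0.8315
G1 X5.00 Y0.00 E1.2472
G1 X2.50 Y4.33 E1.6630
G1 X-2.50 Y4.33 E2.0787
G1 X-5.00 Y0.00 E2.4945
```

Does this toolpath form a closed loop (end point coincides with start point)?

yes

Start point (G0): (-5.00, 0.00). End point (last G1): the path returns to the start — closed.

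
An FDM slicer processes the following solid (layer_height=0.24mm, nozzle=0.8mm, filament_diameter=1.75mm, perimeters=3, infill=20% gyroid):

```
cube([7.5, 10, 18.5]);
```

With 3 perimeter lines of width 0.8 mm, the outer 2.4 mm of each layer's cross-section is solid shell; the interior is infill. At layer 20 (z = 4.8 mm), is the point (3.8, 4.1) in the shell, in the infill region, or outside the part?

At z = 4.8 mm: the 7.5×10 cube contributes its full rectangle. Overall, the cross-section is a single solid region. The nearest boundary edge runs (7.50, 0.00)→(7.50, 10.00); distance from the point to it = 3.70 mm. The point is inside the cross-section and 3.70 mm from the nearest boundary — more than the 2.4 mm shell width (3 × 0.8), so it's in the infill interior.

infill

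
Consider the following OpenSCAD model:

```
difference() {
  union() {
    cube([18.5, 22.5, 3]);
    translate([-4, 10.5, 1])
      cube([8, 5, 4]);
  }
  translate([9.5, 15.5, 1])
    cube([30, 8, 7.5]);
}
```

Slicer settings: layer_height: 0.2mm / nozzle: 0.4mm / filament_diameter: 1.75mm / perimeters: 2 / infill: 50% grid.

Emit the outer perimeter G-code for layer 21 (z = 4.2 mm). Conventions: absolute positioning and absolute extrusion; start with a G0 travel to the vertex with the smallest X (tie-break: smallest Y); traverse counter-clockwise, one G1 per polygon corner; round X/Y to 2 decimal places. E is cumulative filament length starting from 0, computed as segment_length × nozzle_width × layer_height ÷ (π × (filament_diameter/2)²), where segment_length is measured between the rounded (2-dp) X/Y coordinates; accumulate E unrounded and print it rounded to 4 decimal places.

G0 X-4.00 Y10.50 Z4.20
G1 X4.00 Y10.50 E0.2661
G1 X4.00 Y15.50 E0.4324
G1 X-4.00 Y15.50 E0.6985
G1 X-4.00 Y10.50 E0.8648

At z = 4.2 mm: the cube does not reach this height (z outside [0, 3]); the cube at (-4, 10.5) is present — its section is the full 8×5 rectangle; Combining (union): only the 8×5 cube at (-4, 10.5) is present, so the union is just that shape — 1 connected region; the cube at (9.5, 15.5) (footprint 30×8) is included at this height; Taking the first minus the rest: starting from the result so far, the 30×8 cube at (9.5, 15.5) misses the remaining region (no effect) — 1 connected region. The outline is a single polygon with 4 vertices. Extrusion per mm of travel: 0.4 × 0.2 / (π × 0.875²) = 0.033260. Accumulating E over each segment gives final E = 0.8648.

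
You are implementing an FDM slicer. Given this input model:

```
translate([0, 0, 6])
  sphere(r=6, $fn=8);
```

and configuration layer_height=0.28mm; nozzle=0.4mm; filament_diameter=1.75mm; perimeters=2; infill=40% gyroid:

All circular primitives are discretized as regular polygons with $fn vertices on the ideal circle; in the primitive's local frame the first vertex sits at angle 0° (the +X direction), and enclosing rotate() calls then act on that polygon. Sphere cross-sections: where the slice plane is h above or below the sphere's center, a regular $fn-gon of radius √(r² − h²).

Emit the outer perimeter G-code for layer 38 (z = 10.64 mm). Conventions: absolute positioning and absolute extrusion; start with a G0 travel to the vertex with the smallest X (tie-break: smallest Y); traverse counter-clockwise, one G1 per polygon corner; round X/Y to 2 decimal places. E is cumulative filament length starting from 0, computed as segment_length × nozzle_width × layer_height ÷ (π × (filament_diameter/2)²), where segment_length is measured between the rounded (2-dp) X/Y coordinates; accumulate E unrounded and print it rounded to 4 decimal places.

G0 X-3.80 Y0.00 Z10.64
G1 X-2.69 Y-2.69 E0.1355
G1 X0.00 Y-3.80 E0.2710
G1 X2.69 Y-2.69 E0.4065
G1 X3.80 Y0.00 E0.5420
G1 X2.69 Y2.69 E0.6775
G1 X0.00 Y3.80 E0.8130
G1 X-2.69 Y2.69 E0.9485
G1 X-3.80 Y0.00 E1.0840

At z = 10.64 mm: the sphere: section is a regular 8-gon, circumradius = √(r²−h²) = √(6²−4.64²) = 3.804. The outline is a single polygon with 8 vertices. Extrusion per mm of travel: 0.4 × 0.28 / (π × 0.875²) = 0.046564. Accumulating E over each segment gives final E = 1.0840.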